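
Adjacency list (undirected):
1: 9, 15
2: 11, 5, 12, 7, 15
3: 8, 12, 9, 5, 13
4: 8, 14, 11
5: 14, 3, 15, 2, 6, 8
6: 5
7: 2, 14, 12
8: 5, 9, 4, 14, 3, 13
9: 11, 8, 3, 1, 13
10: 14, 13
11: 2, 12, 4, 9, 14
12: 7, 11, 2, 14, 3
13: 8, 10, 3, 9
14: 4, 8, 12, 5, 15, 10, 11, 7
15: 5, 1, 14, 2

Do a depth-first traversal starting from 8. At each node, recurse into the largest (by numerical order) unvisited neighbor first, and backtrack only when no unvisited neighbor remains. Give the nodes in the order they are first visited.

Visit 8
8 → 14
14 → 15
15 → 5
5 → 6
5 → 3
3 → 13
13 → 10
13 → 9
9 → 11
11 → 12
12 → 7
7 → 2
11 → 4
9 → 1

8 → 14 → 15 → 5 → 6 → 3 → 13 → 10 → 9 → 11 → 12 → 7 → 2 → 4 → 1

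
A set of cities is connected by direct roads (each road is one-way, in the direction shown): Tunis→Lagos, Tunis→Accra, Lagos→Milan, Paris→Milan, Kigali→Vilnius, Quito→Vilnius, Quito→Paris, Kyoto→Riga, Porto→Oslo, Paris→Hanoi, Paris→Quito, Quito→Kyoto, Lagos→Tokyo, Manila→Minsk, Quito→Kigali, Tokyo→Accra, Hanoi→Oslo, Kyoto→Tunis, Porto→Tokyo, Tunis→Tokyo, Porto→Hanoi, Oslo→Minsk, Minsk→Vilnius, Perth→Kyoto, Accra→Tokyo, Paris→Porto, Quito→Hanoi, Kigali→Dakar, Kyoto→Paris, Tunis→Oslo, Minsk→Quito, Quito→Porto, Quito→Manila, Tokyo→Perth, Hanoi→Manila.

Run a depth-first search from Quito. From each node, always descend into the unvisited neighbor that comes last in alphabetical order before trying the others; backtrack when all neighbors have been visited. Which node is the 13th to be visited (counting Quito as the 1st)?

Riga

Visit Quito
Quito → Vilnius
Quito → Porto
Porto → Tokyo
Tokyo → Perth
Perth → Kyoto
Kyoto → Tunis
Tunis → Oslo
Oslo → Minsk
Tunis → Lagos
Lagos → Milan
Tunis → Accra
Kyoto → Riga
Kyoto → Paris
Paris → Hanoi
Hanoi → Manila
Quito → Kigali
Kigali → Dakar

Visit order: Quito, Vilnius, Porto, Tokyo, Perth, Kyoto, Tunis, Oslo, Minsk, Lagos, Milan, Accra, Riga, Paris, Hanoi, Manila, Kigali, Dakar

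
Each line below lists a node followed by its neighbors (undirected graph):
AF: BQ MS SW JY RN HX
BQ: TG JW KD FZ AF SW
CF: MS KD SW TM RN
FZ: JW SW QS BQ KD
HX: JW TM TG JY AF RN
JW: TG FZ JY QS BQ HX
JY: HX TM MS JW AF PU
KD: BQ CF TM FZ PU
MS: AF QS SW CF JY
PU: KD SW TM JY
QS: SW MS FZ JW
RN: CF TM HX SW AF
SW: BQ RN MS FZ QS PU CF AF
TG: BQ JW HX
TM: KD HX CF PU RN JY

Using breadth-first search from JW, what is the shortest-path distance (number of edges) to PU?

2

Level 0: JW
Level 1: BQ, FZ, HX, JY, QS, TG
Level 2: AF, KD, MS, PU, RN, SW, TM
Level 3: CF
PU first appears at level 2.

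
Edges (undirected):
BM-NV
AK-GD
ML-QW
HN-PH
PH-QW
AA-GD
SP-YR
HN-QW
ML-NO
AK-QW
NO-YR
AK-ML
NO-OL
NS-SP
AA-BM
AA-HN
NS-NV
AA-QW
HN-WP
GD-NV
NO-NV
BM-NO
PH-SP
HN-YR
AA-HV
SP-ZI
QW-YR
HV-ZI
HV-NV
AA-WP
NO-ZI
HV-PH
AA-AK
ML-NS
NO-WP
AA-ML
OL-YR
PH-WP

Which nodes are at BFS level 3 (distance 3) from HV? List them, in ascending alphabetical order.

Level 0: HV
Level 1: AA, NV, PH, ZI
Level 2: AK, BM, GD, HN, ML, NO, NS, QW, SP, WP
Level 3: OL, YR

OL, YR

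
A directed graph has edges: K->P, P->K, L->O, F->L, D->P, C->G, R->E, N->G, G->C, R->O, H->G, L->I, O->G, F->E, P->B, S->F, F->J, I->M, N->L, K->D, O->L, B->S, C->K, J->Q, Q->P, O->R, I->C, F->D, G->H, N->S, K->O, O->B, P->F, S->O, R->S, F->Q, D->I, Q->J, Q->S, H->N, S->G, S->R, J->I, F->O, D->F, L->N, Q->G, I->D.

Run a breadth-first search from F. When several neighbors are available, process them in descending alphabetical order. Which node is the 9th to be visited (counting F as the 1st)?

P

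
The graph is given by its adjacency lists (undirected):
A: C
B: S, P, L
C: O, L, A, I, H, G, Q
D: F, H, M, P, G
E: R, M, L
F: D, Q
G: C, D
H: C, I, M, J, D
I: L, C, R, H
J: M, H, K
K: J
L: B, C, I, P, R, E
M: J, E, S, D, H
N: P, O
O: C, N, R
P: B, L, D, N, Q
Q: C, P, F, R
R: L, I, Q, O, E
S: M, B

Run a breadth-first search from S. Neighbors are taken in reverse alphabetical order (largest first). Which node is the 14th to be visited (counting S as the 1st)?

G

Visit S; enqueue M, B → queue [M, B]
Visit M; enqueue J, H, E, D → queue [B, J, H, E, D]
Visit B; enqueue P, L → queue [J, H, E, D, P, L]
Visit J; enqueue K → queue [H, E, D, P, L, K]
Visit H; enqueue I, C → queue [E, D, P, L, K, I, C]
Visit E; enqueue R → queue [D, P, L, K, I, C, R]
Visit D; enqueue G, F → queue [P, L, K, I, C, R, G, F]
Visit P; enqueue Q, N → queue [L, K, I, C, R, G, F, Q, N]
Visit L → queue [K, I, C, R, G, F, Q, N]
Visit K → queue [I, C, R, G, F, Q, N]
Visit I → queue [C, R, G, F, Q, N]
Visit C; enqueue O, A → queue [R, G, F, Q, N, O, A]
Visit R → queue [G, F, Q, N, O, A]
Visit G → queue [F, Q, N, O, A]
Visit F → queue [Q, N, O, A]
Visit Q → queue [N, O, A]
Visit N → queue [O, A]
Visit O → queue [A]
Visit A → queue []

Visit order: S, M, B, J, H, E, D, P, L, K, I, C, R, G, F, Q, N, O, A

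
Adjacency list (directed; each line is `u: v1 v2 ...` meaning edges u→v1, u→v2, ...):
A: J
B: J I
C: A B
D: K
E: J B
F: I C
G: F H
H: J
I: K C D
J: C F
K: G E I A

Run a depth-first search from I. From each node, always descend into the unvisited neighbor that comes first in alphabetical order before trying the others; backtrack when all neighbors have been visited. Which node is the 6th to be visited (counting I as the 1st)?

Visit I
I → C
C → A
A → J
J → F
C → B
I → D
D → K
K → E
K → G
G → H

Visit order: I, C, A, J, F, B, D, K, E, G, H

B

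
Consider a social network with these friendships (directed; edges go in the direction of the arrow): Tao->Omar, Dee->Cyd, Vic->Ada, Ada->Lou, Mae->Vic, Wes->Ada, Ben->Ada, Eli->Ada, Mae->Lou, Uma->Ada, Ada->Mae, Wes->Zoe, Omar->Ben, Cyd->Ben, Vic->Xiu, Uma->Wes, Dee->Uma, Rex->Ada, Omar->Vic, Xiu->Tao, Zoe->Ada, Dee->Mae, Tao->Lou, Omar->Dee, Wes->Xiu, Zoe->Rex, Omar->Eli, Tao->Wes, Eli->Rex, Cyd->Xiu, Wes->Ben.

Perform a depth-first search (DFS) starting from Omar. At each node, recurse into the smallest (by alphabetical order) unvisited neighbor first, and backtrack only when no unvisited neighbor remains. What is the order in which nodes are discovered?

Visit Omar
Omar → Ben
Ben → Ada
Ada → Lou
Ada → Mae
Mae → Vic
Vic → Xiu
Xiu → Tao
Tao → Wes
Wes → Zoe
Zoe → Rex
Omar → Dee
Dee → Cyd
Dee → Uma
Omar → Eli

Omar -> Ben -> Ada -> Lou -> Mae -> Vic -> Xiu -> Tao -> Wes -> Zoe -> Rex -> Dee -> Cyd -> Uma -> Eli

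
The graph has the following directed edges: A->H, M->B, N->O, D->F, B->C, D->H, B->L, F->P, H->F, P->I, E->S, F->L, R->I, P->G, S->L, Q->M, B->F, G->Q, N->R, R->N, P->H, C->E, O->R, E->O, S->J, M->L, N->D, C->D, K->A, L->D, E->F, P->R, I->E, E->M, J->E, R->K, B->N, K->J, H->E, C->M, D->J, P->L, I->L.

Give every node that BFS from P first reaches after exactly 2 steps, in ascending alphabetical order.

Level 0: P
Level 1: G, H, I, L, R
Level 2: D, E, F, K, N, Q
Level 3: A, J, M, O, S
Level 4: B
Level 5: C

D, E, F, K, N, Q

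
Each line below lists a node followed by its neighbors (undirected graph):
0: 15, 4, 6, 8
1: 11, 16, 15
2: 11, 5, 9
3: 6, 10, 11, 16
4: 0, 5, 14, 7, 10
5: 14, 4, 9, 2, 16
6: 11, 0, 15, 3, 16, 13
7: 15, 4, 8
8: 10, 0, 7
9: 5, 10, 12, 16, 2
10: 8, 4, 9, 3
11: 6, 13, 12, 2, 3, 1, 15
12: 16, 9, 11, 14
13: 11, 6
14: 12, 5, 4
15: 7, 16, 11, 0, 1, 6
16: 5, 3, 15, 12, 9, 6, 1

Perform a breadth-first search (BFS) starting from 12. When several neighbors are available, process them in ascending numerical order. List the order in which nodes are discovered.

12, 9, 11, 14, 16, 2, 5, 10, 1, 3, 6, 13, 15, 4, 8, 0, 7

Visit 12; enqueue 9, 11, 14, 16 → queue [9, 11, 14, 16]
Visit 9; enqueue 2, 5, 10 → queue [11, 14, 16, 2, 5, 10]
Visit 11; enqueue 1, 3, 6, 13, 15 → queue [14, 16, 2, 5, 10, 1, 3, 6, 13, 15]
Visit 14; enqueue 4 → queue [16, 2, 5, 10, 1, 3, 6, 13, 15, 4]
Visit 16 → queue [2, 5, 10, 1, 3, 6, 13, 15, 4]
Visit 2 → queue [5, 10, 1, 3, 6, 13, 15, 4]
Visit 5 → queue [10, 1, 3, 6, 13, 15, 4]
Visit 10; enqueue 8 → queue [1, 3, 6, 13, 15, 4, 8]
Visit 1 → queue [3, 6, 13, 15, 4, 8]
Visit 3 → queue [6, 13, 15, 4, 8]
Visit 6; enqueue 0 → queue [13, 15, 4, 8, 0]
Visit 13 → queue [15, 4, 8, 0]
Visit 15; enqueue 7 → queue [4, 8, 0, 7]
Visit 4 → queue [8, 0, 7]
Visit 8 → queue [0, 7]
Visit 0 → queue [7]
Visit 7 → queue []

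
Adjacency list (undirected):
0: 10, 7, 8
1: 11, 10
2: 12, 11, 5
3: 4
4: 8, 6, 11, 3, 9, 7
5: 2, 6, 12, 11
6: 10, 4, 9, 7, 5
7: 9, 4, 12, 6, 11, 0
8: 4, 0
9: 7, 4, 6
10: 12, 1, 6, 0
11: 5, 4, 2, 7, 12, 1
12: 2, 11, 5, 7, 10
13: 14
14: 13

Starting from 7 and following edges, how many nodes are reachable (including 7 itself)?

13

BFS from 7 visits: 7, 9, 4, 12, 6, 11, 0, 8, 3, 2, 5, 10, 1
Reachable nodes: 13 of 15 total.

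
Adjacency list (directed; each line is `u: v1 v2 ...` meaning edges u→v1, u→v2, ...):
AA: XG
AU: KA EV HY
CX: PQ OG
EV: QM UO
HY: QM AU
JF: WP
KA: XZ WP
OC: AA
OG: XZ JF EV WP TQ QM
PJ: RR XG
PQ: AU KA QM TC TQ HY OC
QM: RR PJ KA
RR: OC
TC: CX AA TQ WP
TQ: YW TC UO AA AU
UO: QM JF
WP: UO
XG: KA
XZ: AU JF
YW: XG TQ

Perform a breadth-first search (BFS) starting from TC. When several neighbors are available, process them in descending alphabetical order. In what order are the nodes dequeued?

TC, WP, TQ, CX, AA, UO, YW, AU, PQ, OG, XG, QM, JF, KA, HY, EV, OC, XZ, RR, PJ

Visit TC; enqueue WP, TQ, CX, AA → queue [WP, TQ, CX, AA]
Visit WP; enqueue UO → queue [TQ, CX, AA, UO]
Visit TQ; enqueue YW, AU → queue [CX, AA, UO, YW, AU]
Visit CX; enqueue PQ, OG → queue [AA, UO, YW, AU, PQ, OG]
Visit AA; enqueue XG → queue [UO, YW, AU, PQ, OG, XG]
Visit UO; enqueue QM, JF → queue [YW, AU, PQ, OG, XG, QM, JF]
Visit YW → queue [AU, PQ, OG, XG, QM, JF]
Visit AU; enqueue KA, HY, EV → queue [PQ, OG, XG, QM, JF, KA, HY, EV]
Visit PQ; enqueue OC → queue [OG, XG, QM, JF, KA, HY, EV, OC]
Visit OG; enqueue XZ → queue [XG, QM, JF, KA, HY, EV, OC, XZ]
Visit XG → queue [QM, JF, KA, HY, EV, OC, XZ]
Visit QM; enqueue RR, PJ → queue [JF, KA, HY, EV, OC, XZ, RR, PJ]
Visit JF → queue [KA, HY, EV, OC, XZ, RR, PJ]
Visit KA → queue [HY, EV, OC, XZ, RR, PJ]
Visit HY → queue [EV, OC, XZ, RR, PJ]
Visit EV → queue [OC, XZ, RR, PJ]
Visit OC → queue [XZ, RR, PJ]
Visit XZ → queue [RR, PJ]
Visit RR → queue [PJ]
Visit PJ → queue []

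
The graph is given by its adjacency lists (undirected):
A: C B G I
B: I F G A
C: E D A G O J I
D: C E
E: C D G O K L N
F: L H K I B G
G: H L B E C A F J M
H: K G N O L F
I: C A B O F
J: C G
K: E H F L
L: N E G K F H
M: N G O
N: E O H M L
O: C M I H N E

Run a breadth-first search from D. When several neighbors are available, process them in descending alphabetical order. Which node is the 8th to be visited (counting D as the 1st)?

G

Visit D; enqueue E, C → queue [E, C]
Visit E; enqueue O, N, L, K, G → queue [C, O, N, L, K, G]
Visit C; enqueue J, I, A → queue [O, N, L, K, G, J, I, A]
Visit O; enqueue M, H → queue [N, L, K, G, J, I, A, M, H]
Visit N → queue [L, K, G, J, I, A, M, H]
Visit L; enqueue F → queue [K, G, J, I, A, M, H, F]
Visit K → queue [G, J, I, A, M, H, F]
Visit G; enqueue B → queue [J, I, A, M, H, F, B]
Visit J → queue [I, A, M, H, F, B]
Visit I → queue [A, M, H, F, B]
Visit A → queue [M, H, F, B]
Visit M → queue [H, F, B]
Visit H → queue [F, B]
Visit F → queue [B]
Visit B → queue []

Visit order: D, E, C, O, N, L, K, G, J, I, A, M, H, F, B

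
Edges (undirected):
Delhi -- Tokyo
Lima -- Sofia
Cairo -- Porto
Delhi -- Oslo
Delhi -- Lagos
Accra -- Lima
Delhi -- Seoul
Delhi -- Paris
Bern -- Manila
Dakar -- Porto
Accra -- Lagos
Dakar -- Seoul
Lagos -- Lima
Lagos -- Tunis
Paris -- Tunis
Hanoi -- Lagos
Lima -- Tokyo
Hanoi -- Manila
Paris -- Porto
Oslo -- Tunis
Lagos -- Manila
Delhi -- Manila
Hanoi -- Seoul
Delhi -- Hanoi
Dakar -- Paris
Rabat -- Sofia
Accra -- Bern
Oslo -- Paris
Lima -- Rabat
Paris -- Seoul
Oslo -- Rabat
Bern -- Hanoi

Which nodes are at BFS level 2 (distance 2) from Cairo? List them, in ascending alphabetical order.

Level 0: Cairo
Level 1: Porto
Level 2: Dakar, Paris
Level 3: Delhi, Oslo, Seoul, Tunis
Level 4: Hanoi, Lagos, Manila, Rabat, Tokyo
Level 5: Accra, Bern, Lima, Sofia

Dakar, Paris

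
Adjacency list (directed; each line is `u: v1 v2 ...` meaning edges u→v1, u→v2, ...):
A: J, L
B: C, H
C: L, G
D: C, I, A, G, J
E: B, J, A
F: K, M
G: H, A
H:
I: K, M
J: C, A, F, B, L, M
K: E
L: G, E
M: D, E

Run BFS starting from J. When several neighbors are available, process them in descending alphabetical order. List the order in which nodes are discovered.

Visit J; enqueue M, L, F, C, B, A → queue [M, L, F, C, B, A]
Visit M; enqueue E, D → queue [L, F, C, B, A, E, D]
Visit L; enqueue G → queue [F, C, B, A, E, D, G]
Visit F; enqueue K → queue [C, B, A, E, D, G, K]
Visit C → queue [B, A, E, D, G, K]
Visit B; enqueue H → queue [A, E, D, G, K, H]
Visit A → queue [E, D, G, K, H]
Visit E → queue [D, G, K, H]
Visit D; enqueue I → queue [G, K, H, I]
Visit G → queue [K, H, I]
Visit K → queue [H, I]
Visit H → queue [I]
Visit I → queue []

J -> M -> L -> F -> C -> B -> A -> E -> D -> G -> K -> H -> I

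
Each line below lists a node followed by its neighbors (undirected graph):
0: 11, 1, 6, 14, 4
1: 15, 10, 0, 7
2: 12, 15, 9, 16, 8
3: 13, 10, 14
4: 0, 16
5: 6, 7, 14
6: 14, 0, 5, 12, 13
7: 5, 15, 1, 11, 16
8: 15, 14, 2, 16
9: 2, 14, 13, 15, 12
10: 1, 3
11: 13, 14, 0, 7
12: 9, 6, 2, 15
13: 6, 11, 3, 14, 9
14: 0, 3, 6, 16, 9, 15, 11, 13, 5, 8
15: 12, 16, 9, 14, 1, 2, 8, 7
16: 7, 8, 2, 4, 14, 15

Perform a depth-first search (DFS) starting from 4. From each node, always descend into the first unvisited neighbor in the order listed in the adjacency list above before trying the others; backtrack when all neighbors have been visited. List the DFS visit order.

4, 0, 11, 13, 6, 14, 3, 10, 1, 15, 12, 9, 2, 16, 7, 5, 8

Visit 4
4 → 0
0 → 11
11 → 13
13 → 6
6 → 14
14 → 3
3 → 10
10 → 1
1 → 15
15 → 12
12 → 9
9 → 2
2 → 16
16 → 7
7 → 5
16 → 8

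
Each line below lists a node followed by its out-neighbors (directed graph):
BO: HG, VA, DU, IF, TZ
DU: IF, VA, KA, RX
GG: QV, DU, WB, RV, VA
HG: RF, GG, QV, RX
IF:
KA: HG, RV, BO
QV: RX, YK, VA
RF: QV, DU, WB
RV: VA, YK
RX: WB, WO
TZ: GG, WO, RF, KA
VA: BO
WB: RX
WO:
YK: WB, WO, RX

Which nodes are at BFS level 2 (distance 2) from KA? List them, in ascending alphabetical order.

DU, GG, IF, QV, RF, RX, TZ, VA, YK

Level 0: KA
Level 1: BO, HG, RV
Level 2: DU, GG, IF, QV, RF, RX, TZ, VA, YK
Level 3: WB, WO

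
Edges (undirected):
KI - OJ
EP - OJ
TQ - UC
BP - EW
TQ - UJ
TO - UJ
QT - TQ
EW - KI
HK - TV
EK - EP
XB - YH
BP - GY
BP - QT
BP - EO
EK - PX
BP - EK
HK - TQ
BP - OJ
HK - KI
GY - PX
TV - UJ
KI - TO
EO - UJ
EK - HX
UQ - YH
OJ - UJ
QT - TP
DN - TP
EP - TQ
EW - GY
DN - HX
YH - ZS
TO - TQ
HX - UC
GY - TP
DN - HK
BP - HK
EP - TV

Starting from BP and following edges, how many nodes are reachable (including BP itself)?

19

BFS from BP visits: BP, QT, OJ, HK, GY, EW, EO, EK, TQ, TP, UJ, KI, EP, TV, DN, PX, HX, UC, TO
Reachable nodes: 19 of 23 total.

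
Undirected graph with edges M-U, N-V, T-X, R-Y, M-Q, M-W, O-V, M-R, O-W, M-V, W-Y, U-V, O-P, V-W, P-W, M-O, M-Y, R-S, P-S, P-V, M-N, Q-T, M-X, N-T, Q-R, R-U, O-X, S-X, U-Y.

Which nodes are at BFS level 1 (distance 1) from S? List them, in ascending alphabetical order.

P, R, X

Level 0: S
Level 1: P, R, X
Level 2: M, O, Q, T, U, V, W, Y
Level 3: N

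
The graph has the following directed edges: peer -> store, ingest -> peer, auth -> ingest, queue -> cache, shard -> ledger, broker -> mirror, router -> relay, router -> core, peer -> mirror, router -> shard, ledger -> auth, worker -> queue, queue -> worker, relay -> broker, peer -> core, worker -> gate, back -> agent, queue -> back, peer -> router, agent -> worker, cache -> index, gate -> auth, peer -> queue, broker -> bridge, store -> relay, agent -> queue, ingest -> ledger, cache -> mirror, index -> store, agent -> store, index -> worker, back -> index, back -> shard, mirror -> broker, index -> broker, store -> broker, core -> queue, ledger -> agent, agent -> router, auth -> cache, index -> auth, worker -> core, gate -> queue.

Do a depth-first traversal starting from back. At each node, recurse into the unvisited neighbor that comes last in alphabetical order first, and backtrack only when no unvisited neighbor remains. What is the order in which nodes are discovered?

back, shard, ledger, auth, ingest, peer, store, relay, broker, mirror, bridge, router, core, queue, worker, gate, cache, index, agent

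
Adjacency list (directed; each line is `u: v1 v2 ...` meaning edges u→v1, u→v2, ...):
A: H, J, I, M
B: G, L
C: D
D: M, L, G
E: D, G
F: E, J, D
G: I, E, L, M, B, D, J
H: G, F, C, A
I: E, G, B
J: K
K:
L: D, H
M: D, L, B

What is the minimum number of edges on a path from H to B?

2

Level 0: H
Level 1: A, C, F, G
Level 2: B, D, E, I, J, L, M
Level 3: K
B first appears at level 2.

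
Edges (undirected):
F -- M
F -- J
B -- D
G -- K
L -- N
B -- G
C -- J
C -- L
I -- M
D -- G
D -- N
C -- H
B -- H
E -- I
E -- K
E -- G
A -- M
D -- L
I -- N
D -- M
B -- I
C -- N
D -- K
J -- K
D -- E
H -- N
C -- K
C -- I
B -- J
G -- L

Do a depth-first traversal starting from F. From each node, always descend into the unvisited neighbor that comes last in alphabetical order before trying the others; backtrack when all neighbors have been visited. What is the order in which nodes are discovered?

F, M, I, N, L, G, K, J, C, H, B, D, E, A

Visit F
F → M
M → I
I → N
N → L
L → G
G → K
K → J
J → C
C → H
H → B
B → D
D → E
M → A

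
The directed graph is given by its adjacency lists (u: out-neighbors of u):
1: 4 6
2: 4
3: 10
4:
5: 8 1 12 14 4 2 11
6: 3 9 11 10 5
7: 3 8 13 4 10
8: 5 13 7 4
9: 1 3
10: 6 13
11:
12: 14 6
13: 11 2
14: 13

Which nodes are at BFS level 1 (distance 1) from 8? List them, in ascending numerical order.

4, 5, 7, 13

Level 0: 8
Level 1: 4, 5, 7, 13
Level 2: 1, 2, 3, 10, 11, 12, 14
Level 3: 6
Level 4: 9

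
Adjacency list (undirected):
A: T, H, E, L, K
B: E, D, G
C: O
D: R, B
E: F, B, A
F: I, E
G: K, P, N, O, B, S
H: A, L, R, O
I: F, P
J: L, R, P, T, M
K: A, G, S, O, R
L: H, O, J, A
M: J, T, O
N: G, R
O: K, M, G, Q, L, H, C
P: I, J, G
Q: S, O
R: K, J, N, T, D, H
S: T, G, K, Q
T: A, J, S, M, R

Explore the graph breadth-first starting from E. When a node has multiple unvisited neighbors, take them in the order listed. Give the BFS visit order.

E F B A I D G T H L K P R N O S J M Q C

Visit E; enqueue F, B, A → queue [F, B, A]
Visit F; enqueue I → queue [B, A, I]
Visit B; enqueue D, G → queue [A, I, D, G]
Visit A; enqueue T, H, L, K → queue [I, D, G, T, H, L, K]
Visit I; enqueue P → queue [D, G, T, H, L, K, P]
Visit D; enqueue R → queue [G, T, H, L, K, P, R]
Visit G; enqueue N, O, S → queue [T, H, L, K, P, R, N, O, S]
Visit T; enqueue J, M → queue [H, L, K, P, R, N, O, S, J, M]
Visit H → queue [L, K, P, R, N, O, S, J, M]
Visit L → queue [K, P, R, N, O, S, J, M]
Visit K → queue [P, R, N, O, S, J, M]
Visit P → queue [R, N, O, S, J, M]
Visit R → queue [N, O, S, J, M]
Visit N → queue [O, S, J, M]
Visit O; enqueue Q, C → queue [S, J, M, Q, C]
Visit S → queue [J, M, Q, C]
Visit J → queue [M, Q, C]
Visit M → queue [Q, C]
Visit Q → queue [C]
Visit C → queue []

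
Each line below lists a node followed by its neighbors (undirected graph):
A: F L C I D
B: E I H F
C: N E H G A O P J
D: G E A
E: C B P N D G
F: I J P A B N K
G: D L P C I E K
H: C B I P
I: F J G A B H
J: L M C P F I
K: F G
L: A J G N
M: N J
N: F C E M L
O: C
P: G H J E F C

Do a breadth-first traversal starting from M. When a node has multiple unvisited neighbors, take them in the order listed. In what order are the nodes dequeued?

Visit M; enqueue N, J → queue [N, J]
Visit N; enqueue F, C, E, L → queue [J, F, C, E, L]
Visit J; enqueue P, I → queue [F, C, E, L, P, I]
Visit F; enqueue A, B, K → queue [C, E, L, P, I, A, B, K]
Visit C; enqueue H, G, O → queue [E, L, P, I, A, B, K, H, G, O]
Visit E; enqueue D → queue [L, P, I, A, B, K, H, G, O, D]
Visit L → queue [P, I, A, B, K, H, G, O, D]
Visit P → queue [I, A, B, K, H, G, O, D]
Visit I → queue [A, B, K, H, G, O, D]
Visit A → queue [B, K, H, G, O, D]
Visit B → queue [K, H, G, O, D]
Visit K → queue [H, G, O, D]
Visit H → queue [G, O, D]
Visit G → queue [O, D]
Visit O → queue [D]
Visit D → queue []

M -> N -> J -> F -> C -> E -> L -> P -> I -> A -> B -> K -> H -> G -> O -> D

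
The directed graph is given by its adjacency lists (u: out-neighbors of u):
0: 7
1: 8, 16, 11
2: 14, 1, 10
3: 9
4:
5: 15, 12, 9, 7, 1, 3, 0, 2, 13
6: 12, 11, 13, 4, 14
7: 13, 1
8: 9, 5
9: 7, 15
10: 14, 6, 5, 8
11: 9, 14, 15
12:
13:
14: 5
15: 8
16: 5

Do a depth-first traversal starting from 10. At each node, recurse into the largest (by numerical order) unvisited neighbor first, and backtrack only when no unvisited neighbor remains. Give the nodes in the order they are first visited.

Visit 10
10 → 14
14 → 5
5 → 15
15 → 8
8 → 9
9 → 7
7 → 13
7 → 1
1 → 16
1 → 11
5 → 12
5 → 3
5 → 2
5 → 0
10 → 6
6 → 4

10 14 5 15 8 9 7 13 1 16 11 12 3 2 0 6 4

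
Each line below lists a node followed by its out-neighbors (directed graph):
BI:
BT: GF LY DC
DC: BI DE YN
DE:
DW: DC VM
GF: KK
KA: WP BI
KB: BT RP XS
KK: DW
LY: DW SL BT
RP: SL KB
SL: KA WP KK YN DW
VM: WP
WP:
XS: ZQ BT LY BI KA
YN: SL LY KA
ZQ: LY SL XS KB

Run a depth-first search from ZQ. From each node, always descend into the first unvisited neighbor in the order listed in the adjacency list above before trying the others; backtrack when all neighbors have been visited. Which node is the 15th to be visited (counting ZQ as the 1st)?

XS

Visit ZQ
ZQ → LY
LY → DW
DW → DC
DC → BI
DC → DE
DC → YN
YN → SL
SL → KA
KA → WP
SL → KK
DW → VM
LY → BT
BT → GF
ZQ → XS
ZQ → KB
KB → RP

Visit order: ZQ, LY, DW, DC, BI, DE, YN, SL, KA, WP, KK, VM, BT, GF, XS, KB, RP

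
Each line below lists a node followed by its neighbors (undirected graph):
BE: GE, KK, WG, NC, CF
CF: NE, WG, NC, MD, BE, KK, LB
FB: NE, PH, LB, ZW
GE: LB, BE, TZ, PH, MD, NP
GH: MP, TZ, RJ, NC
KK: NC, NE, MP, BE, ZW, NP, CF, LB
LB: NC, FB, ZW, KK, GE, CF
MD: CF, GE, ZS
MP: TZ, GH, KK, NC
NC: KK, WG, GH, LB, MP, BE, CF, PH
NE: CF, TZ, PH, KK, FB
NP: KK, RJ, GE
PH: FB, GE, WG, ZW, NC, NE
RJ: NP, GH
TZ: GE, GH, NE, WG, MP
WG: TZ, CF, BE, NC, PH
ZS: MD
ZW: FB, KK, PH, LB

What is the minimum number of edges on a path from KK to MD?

2

Level 0: KK
Level 1: BE, CF, LB, MP, NC, NE, NP, ZW
Level 2: FB, GE, GH, MD, PH, RJ, TZ, WG
Level 3: ZS
MD first appears at level 2.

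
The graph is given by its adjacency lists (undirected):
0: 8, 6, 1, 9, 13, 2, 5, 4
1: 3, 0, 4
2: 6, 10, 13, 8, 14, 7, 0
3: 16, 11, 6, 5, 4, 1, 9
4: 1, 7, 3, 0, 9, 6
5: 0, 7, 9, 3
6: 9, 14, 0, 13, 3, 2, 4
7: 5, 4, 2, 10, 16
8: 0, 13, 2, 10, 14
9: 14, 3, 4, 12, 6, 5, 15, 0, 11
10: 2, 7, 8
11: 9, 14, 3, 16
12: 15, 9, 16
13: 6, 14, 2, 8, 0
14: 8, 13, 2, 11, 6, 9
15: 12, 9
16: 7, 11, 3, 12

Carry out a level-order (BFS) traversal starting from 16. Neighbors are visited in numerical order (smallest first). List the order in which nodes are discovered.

16 3 7 11 12 1 4 5 6 9 2 10 14 15 0 13 8

Visit 16; enqueue 3, 7, 11, 12 → queue [3, 7, 11, 12]
Visit 3; enqueue 1, 4, 5, 6, 9 → queue [7, 11, 12, 1, 4, 5, 6, 9]
Visit 7; enqueue 2, 10 → queue [11, 12, 1, 4, 5, 6, 9, 2, 10]
Visit 11; enqueue 14 → queue [12, 1, 4, 5, 6, 9, 2, 10, 14]
Visit 12; enqueue 15 → queue [1, 4, 5, 6, 9, 2, 10, 14, 15]
Visit 1; enqueue 0 → queue [4, 5, 6, 9, 2, 10, 14, 15, 0]
Visit 4 → queue [5, 6, 9, 2, 10, 14, 15, 0]
Visit 5 → queue [6, 9, 2, 10, 14, 15, 0]
Visit 6; enqueue 13 → queue [9, 2, 10, 14, 15, 0, 13]
Visit 9 → queue [2, 10, 14, 15, 0, 13]
Visit 2; enqueue 8 → queue [10, 14, 15, 0, 13, 8]
Visit 10 → queue [14, 15, 0, 13, 8]
Visit 14 → queue [15, 0, 13, 8]
Visit 15 → queue [0, 13, 8]
Visit 0 → queue [13, 8]
Visit 13 → queue [8]
Visit 8 → queue []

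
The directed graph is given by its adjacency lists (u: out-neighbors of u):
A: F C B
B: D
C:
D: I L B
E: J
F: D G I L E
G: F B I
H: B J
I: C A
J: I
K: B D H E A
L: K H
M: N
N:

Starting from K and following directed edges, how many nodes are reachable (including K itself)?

12

BFS from K visits: K, B, D, H, E, A, I, L, J, F, C, G
Reachable nodes: 12 of 14 total.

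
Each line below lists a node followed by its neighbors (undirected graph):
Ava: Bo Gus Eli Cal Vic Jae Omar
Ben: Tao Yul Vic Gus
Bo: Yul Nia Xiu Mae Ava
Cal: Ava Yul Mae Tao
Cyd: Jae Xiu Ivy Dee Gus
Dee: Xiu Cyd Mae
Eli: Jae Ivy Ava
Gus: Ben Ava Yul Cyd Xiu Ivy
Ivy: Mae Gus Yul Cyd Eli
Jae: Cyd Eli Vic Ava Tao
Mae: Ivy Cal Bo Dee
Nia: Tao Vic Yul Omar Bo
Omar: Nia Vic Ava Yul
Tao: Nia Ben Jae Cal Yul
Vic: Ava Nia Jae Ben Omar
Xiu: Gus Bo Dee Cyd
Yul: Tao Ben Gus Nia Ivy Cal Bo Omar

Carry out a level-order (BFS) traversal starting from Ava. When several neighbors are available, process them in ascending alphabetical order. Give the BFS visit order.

Ava, Bo, Cal, Eli, Gus, Jae, Omar, Vic, Mae, Nia, Xiu, Yul, Tao, Ivy, Ben, Cyd, Dee

Visit Ava; enqueue Bo, Cal, Eli, Gus, Jae, Omar, Vic → queue [Bo, Cal, Eli, Gus, Jae, Omar, Vic]
Visit Bo; enqueue Mae, Nia, Xiu, Yul → queue [Cal, Eli, Gus, Jae, Omar, Vic, Mae, Nia, Xiu, Yul]
Visit Cal; enqueue Tao → queue [Eli, Gus, Jae, Omar, Vic, Mae, Nia, Xiu, Yul, Tao]
Visit Eli; enqueue Ivy → queue [Gus, Jae, Omar, Vic, Mae, Nia, Xiu, Yul, Tao, Ivy]
Visit Gus; enqueue Ben, Cyd → queue [Jae, Omar, Vic, Mae, Nia, Xiu, Yul, Tao, Ivy, Ben, Cyd]
Visit Jae → queue [Omar, Vic, Mae, Nia, Xiu, Yul, Tao, Ivy, Ben, Cyd]
Visit Omar → queue [Vic, Mae, Nia, Xiu, Yul, Tao, Ivy, Ben, Cyd]
Visit Vic → queue [Mae, Nia, Xiu, Yul, Tao, Ivy, Ben, Cyd]
Visit Mae; enqueue Dee → queue [Nia, Xiu, Yul, Tao, Ivy, Ben, Cyd, Dee]
Visit Nia → queue [Xiu, Yul, Tao, Ivy, Ben, Cyd, Dee]
Visit Xiu → queue [Yul, Tao, Ivy, Ben, Cyd, Dee]
Visit Yul → queue [Tao, Ivy, Ben, Cyd, Dee]
Visit Tao → queue [Ivy, Ben, Cyd, Dee]
Visit Ivy → queue [Ben, Cyd, Dee]
Visit Ben → queue [Cyd, Dee]
Visit Cyd → queue [Dee]
Visit Dee → queue []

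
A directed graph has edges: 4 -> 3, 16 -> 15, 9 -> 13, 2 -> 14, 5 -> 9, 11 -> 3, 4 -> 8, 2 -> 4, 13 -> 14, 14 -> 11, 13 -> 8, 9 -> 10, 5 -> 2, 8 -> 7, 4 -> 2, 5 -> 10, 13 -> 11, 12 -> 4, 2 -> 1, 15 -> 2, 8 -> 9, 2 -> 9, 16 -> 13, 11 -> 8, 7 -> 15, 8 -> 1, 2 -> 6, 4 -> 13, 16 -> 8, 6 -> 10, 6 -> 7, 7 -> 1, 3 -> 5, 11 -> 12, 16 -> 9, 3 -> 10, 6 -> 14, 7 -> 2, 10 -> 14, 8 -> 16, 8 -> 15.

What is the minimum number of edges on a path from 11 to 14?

Level 0: 11
Level 1: 3, 8, 12
Level 2: 1, 4, 5, 7, 9, 10, 15, 16
Level 3: 2, 13, 14
Level 4: 6
14 first appears at level 3.

3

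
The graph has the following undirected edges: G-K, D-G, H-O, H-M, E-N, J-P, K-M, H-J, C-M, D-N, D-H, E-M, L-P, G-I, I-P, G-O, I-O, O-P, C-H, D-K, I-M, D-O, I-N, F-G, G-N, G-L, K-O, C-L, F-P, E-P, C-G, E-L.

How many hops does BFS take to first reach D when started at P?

2

Level 0: P
Level 1: E, F, I, J, L, O
Level 2: C, D, G, H, K, M, N
D first appears at level 2.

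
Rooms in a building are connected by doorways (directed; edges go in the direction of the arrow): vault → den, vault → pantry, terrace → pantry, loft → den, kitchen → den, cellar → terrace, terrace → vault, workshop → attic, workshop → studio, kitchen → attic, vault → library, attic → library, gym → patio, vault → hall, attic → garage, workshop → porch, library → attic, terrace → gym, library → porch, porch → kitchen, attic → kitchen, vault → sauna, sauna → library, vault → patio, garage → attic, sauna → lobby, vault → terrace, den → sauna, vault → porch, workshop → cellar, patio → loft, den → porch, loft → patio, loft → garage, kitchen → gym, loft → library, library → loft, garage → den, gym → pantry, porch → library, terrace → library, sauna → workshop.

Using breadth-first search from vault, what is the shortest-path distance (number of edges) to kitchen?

2

Level 0: vault
Level 1: den, hall, library, pantry, patio, porch, sauna, terrace
Level 2: attic, gym, kitchen, lobby, loft, workshop
Level 3: cellar, garage, studio
kitchen first appears at level 2.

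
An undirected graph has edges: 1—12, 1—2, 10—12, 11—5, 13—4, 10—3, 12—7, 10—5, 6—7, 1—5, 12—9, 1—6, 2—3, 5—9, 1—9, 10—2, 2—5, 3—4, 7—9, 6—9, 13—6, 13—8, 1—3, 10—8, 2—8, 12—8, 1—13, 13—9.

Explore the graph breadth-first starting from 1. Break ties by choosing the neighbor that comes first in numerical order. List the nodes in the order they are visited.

1, 2, 3, 5, 6, 9, 12, 13, 8, 10, 4, 11, 7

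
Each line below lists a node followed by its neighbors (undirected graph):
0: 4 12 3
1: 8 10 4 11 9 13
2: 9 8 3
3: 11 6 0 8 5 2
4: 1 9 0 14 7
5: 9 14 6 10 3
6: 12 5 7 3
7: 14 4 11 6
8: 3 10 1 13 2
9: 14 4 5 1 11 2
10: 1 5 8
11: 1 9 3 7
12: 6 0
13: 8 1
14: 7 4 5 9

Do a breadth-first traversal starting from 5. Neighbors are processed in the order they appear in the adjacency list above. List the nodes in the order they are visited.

Visit 5; enqueue 9, 14, 6, 10, 3 → queue [9, 14, 6, 10, 3]
Visit 9; enqueue 4, 1, 11, 2 → queue [14, 6, 10, 3, 4, 1, 11, 2]
Visit 14; enqueue 7 → queue [6, 10, 3, 4, 1, 11, 2, 7]
Visit 6; enqueue 12 → queue [10, 3, 4, 1, 11, 2, 7, 12]
Visit 10; enqueue 8 → queue [3, 4, 1, 11, 2, 7, 12, 8]
Visit 3; enqueue 0 → queue [4, 1, 11, 2, 7, 12, 8, 0]
Visit 4 → queue [1, 11, 2, 7, 12, 8, 0]
Visit 1; enqueue 13 → queue [11, 2, 7, 12, 8, 0, 13]
Visit 11 → queue [2, 7, 12, 8, 0, 13]
Visit 2 → queue [7, 12, 8, 0, 13]
Visit 7 → queue [12, 8, 0, 13]
Visit 12 → queue [8, 0, 13]
Visit 8 → queue [0, 13]
Visit 0 → queue [13]
Visit 13 → queue []

5, 9, 14, 6, 10, 3, 4, 1, 11, 2, 7, 12, 8, 0, 13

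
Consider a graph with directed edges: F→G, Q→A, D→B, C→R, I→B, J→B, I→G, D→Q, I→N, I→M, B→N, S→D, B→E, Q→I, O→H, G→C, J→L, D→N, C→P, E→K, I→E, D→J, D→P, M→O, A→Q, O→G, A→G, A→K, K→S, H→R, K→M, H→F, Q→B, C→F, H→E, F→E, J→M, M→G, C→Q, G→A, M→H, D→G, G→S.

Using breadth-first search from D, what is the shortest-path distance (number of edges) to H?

Level 0: D
Level 1: B, G, J, N, P, Q
Level 2: A, C, E, I, L, M, S
Level 3: F, H, K, O, R
H first appears at level 3.

3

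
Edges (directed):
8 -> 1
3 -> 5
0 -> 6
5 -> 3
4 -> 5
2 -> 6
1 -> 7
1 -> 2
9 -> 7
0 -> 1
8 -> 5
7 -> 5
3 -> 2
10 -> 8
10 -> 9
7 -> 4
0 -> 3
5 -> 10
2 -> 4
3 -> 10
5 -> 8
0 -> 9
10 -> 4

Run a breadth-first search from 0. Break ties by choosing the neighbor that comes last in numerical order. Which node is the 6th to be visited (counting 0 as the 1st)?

Visit 0; enqueue 9, 6, 3, 1 → queue [9, 6, 3, 1]
Visit 9; enqueue 7 → queue [6, 3, 1, 7]
Visit 6 → queue [3, 1, 7]
Visit 3; enqueue 10, 5, 2 → queue [1, 7, 10, 5, 2]
Visit 1 → queue [7, 10, 5, 2]
Visit 7; enqueue 4 → queue [10, 5, 2, 4]
Visit 10; enqueue 8 → queue [5, 2, 4, 8]
Visit 5 → queue [2, 4, 8]
Visit 2 → queue [4, 8]
Visit 4 → queue [8]
Visit 8 → queue []

Visit order: 0, 9, 6, 3, 1, 7, 10, 5, 2, 4, 8

7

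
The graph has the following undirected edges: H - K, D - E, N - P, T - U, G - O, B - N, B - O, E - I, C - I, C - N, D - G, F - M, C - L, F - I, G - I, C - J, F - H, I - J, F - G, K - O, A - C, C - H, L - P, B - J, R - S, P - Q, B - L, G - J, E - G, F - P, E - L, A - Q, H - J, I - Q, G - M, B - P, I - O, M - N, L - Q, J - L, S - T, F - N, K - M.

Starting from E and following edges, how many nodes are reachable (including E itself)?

17

BFS from E visits: E, D, G, I, L, F, J, M, O, C, Q, B, P, H, N, K, A
Reachable nodes: 17 of 21 total.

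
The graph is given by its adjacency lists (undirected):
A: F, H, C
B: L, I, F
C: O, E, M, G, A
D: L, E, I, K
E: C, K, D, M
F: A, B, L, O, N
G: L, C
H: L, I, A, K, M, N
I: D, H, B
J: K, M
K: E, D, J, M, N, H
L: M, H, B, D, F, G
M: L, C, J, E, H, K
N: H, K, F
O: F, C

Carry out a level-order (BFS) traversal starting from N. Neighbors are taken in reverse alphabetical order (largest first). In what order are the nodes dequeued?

Visit N; enqueue K, H, F → queue [K, H, F]
Visit K; enqueue M, J, E, D → queue [H, F, M, J, E, D]
Visit H; enqueue L, I, A → queue [F, M, J, E, D, L, I, A]
Visit F; enqueue O, B → queue [M, J, E, D, L, I, A, O, B]
Visit M; enqueue C → queue [J, E, D, L, I, A, O, B, C]
Visit J → queue [E, D, L, I, A, O, B, C]
Visit E → queue [D, L, I, A, O, B, C]
Visit D → queue [L, I, A, O, B, C]
Visit L; enqueue G → queue [I, A, O, B, C, G]
Visit I → queue [A, O, B, C, G]
Visit A → queue [O, B, C, G]
Visit O → queue [B, C, G]
Visit B → queue [C, G]
Visit C → queue [G]
Visit G → queue []

N K H F M J E D L I A O B C G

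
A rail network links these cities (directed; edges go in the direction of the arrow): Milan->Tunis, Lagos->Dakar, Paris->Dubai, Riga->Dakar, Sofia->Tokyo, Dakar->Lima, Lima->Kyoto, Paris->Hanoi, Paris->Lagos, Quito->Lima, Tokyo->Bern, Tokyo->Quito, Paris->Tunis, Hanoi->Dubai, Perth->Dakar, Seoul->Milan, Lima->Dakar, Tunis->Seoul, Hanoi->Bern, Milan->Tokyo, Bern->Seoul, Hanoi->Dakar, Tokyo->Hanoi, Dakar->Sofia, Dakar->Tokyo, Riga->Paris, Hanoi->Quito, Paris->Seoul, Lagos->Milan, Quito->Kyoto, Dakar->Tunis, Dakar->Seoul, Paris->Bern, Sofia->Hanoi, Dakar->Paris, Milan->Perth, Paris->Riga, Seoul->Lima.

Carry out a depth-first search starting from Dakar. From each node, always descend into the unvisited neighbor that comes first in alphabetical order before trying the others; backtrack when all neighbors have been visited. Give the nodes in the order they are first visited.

Dakar Lima Kyoto Paris Bern Seoul Milan Perth Tokyo Hanoi Dubai Quito Tunis Lagos Riga Sofia

Visit Dakar
Dakar → Lima
Lima → Kyoto
Dakar → Paris
Paris → Bern
Bern → Seoul
Seoul → Milan
Milan → Perth
Milan → Tokyo
Tokyo → Hanoi
Hanoi → Dubai
Hanoi → Quito
Milan → Tunis
Paris → Lagos
Paris → Riga
Dakar → Sofia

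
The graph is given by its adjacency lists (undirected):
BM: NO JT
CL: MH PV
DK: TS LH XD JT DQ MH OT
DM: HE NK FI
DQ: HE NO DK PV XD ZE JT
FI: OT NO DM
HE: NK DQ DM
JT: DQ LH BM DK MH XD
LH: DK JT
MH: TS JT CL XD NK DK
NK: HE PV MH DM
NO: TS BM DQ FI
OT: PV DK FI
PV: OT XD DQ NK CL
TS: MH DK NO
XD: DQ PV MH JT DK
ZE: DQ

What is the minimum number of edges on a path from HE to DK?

Level 0: HE
Level 1: DM, DQ, NK
Level 2: DK, FI, JT, MH, NO, PV, XD, ZE
Level 3: BM, CL, LH, OT, TS
DK first appears at level 2.

2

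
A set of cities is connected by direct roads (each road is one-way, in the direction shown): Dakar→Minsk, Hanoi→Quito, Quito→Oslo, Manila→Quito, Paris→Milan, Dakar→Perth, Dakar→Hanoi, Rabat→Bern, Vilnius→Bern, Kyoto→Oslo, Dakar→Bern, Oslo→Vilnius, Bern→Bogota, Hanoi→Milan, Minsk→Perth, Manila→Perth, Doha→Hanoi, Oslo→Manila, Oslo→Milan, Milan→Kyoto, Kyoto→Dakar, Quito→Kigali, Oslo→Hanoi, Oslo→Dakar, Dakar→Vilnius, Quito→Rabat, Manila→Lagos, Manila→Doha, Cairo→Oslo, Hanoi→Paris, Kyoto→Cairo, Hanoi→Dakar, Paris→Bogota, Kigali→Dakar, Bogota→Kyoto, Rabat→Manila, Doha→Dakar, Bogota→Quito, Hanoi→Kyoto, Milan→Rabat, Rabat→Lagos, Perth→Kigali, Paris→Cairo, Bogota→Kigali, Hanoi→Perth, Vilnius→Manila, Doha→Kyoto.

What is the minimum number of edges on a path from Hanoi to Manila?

3

Level 0: Hanoi
Level 1: Dakar, Kyoto, Milan, Paris, Perth, Quito
Level 2: Bern, Bogota, Cairo, Kigali, Minsk, Oslo, Rabat, Vilnius
Level 3: Lagos, Manila
Level 4: Doha
Manila first appears at level 3.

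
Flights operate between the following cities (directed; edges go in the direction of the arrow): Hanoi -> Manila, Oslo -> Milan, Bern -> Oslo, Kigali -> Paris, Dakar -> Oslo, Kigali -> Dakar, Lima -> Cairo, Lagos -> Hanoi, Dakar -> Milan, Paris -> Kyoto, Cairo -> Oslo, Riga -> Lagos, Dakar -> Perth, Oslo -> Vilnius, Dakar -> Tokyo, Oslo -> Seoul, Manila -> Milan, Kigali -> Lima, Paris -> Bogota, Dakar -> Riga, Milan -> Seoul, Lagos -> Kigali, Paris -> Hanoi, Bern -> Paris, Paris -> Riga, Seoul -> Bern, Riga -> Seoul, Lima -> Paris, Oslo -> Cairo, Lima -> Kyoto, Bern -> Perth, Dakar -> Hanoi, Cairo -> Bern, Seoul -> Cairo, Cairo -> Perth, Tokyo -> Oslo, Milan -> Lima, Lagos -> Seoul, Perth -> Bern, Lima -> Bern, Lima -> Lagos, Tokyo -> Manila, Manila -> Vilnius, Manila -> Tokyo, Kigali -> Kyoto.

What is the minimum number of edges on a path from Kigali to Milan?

Level 0: Kigali
Level 1: Dakar, Kyoto, Lima, Paris
Level 2: Bern, Bogota, Cairo, Hanoi, Lagos, Milan, Oslo, Perth, Riga, Tokyo
Level 3: Manila, Seoul, Vilnius
Milan first appears at level 2.

2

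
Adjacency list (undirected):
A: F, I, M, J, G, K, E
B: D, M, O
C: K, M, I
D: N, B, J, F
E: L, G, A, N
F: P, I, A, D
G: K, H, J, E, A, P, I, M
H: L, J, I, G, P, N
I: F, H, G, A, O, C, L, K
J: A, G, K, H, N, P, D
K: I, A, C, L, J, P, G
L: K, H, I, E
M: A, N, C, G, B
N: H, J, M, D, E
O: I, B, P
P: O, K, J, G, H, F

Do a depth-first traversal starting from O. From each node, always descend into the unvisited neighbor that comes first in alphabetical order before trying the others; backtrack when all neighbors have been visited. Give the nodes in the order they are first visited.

Visit O
O → B
B → D
D → F
F → A
A → E
E → G
G → H
H → I
I → C
C → K
K → J
J → N
N → M
J → P
K → L

O, B, D, F, A, E, G, H, I, C, K, J, N, M, P, L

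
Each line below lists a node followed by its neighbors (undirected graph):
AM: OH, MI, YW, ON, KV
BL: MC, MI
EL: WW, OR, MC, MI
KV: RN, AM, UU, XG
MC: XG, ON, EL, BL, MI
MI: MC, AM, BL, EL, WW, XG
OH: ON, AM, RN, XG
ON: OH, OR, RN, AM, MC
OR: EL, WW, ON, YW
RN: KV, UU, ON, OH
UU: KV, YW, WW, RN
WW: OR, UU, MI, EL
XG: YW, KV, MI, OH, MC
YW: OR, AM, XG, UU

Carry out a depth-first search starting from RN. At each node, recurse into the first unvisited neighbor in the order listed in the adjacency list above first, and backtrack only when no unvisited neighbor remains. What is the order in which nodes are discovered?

Visit RN
RN → KV
KV → AM
AM → OH
OH → ON
ON → OR
OR → EL
EL → WW
WW → UU
UU → YW
YW → XG
XG → MI
MI → MC
MC → BL

RN, KV, AM, OH, ON, OR, EL, WW, UU, YW, XG, MI, MC, BL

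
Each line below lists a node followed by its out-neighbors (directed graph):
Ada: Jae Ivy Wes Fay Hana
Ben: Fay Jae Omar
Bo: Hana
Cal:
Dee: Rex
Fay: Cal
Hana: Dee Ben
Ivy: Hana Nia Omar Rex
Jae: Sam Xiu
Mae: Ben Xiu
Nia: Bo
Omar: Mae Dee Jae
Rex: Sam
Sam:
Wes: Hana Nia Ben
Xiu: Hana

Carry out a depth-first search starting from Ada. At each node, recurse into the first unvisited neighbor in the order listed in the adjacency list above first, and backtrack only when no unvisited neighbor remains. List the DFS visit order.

Visit Ada
Ada → Jae
Jae → Sam
Jae → Xiu
Xiu → Hana
Hana → Dee
Dee → Rex
Hana → Ben
Ben → Fay
Fay → Cal
Ben → Omar
Omar → Mae
Ada → Ivy
Ivy → Nia
Nia → Bo
Ada → Wes

Ada -> Jae -> Sam -> Xiu -> Hana -> Dee -> Rex -> Ben -> Fay -> Cal -> Omar -> Mae -> Ivy -> Nia -> Bo -> Wes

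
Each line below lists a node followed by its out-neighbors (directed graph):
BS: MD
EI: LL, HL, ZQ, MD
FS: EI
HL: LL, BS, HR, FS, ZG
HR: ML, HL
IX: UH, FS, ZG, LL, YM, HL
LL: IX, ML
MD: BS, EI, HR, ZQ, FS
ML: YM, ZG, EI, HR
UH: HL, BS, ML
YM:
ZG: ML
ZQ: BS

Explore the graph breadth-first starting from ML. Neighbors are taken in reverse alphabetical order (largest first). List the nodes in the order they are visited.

ML → ZG → YM → HR → EI → HL → ZQ → MD → LL → FS → BS → IX → UH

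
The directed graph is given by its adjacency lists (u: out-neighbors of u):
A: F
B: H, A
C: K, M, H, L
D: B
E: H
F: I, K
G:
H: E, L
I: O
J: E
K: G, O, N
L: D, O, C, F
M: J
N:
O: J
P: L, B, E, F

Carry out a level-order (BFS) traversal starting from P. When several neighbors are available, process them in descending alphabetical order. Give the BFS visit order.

Visit P; enqueue L, F, E, B → queue [L, F, E, B]
Visit L; enqueue O, D, C → queue [F, E, B, O, D, C]
Visit F; enqueue K, I → queue [E, B, O, D, C, K, I]
Visit E; enqueue H → queue [B, O, D, C, K, I, H]
Visit B; enqueue A → queue [O, D, C, K, I, H, A]
Visit O; enqueue J → queue [D, C, K, I, H, A, J]
Visit D → queue [C, K, I, H, A, J]
Visit C; enqueue M → queue [K, I, H, A, J, M]
Visit K; enqueue N, G → queue [I, H, A, J, M, N, G]
Visit I → queue [H, A, J, M, N, G]
Visit H → queue [A, J, M, N, G]
Visit A → queue [J, M, N, G]
Visit J → queue [M, N, G]
Visit M → queue [N, G]
Visit N → queue [G]
Visit G → queue []

P L F E B O D C K I H A J M N G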